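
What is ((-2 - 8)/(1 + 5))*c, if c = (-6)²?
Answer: -60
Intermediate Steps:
c = 36
((-2 - 8)/(1 + 5))*c = ((-2 - 8)/(1 + 5))*36 = -10/6*36 = -10*⅙*36 = -5/3*36 = -60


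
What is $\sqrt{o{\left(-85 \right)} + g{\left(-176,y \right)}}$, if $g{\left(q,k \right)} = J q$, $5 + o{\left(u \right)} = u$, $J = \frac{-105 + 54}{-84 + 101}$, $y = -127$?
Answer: $\sqrt{438} \approx 20.928$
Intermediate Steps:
$J = -3$ ($J = - \frac{51}{17} = \left(-51\right) \frac{1}{17} = -3$)
$o{\left(u \right)} = -5 + u$
$g{\left(q,k \right)} = - 3 q$
$\sqrt{o{\left(-85 \right)} + g{\left(-176,y \right)}} = \sqrt{\left(-5 - 85\right) - -528} = \sqrt{-90 + 528} = \sqrt{438}$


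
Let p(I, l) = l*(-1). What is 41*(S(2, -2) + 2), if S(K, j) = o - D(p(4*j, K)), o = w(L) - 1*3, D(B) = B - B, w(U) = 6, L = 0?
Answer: 205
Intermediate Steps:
p(I, l) = -l
D(B) = 0
o = 3 (o = 6 - 1*3 = 6 - 3 = 3)
S(K, j) = 3 (S(K, j) = 3 - 1*0 = 3 + 0 = 3)
41*(S(2, -2) + 2) = 41*(3 + 2) = 41*5 = 205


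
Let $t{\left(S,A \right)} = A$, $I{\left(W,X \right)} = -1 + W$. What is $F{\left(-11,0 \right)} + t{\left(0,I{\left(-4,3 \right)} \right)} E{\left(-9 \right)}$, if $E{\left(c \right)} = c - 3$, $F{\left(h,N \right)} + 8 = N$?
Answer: $52$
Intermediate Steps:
$F{\left(h,N \right)} = -8 + N$
$E{\left(c \right)} = -3 + c$ ($E{\left(c \right)} = c - 3 = -3 + c$)
$F{\left(-11,0 \right)} + t{\left(0,I{\left(-4,3 \right)} \right)} E{\left(-9 \right)} = \left(-8 + 0\right) + \left(-1 - 4\right) \left(-3 - 9\right) = -8 - -60 = -8 + 60 = 52$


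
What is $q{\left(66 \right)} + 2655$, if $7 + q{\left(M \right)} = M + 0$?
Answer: $2714$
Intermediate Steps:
$q{\left(M \right)} = -7 + M$ ($q{\left(M \right)} = -7 + \left(M + 0\right) = -7 + M$)
$q{\left(66 \right)} + 2655 = \left(-7 + 66\right) + 2655 = 59 + 2655 = 2714$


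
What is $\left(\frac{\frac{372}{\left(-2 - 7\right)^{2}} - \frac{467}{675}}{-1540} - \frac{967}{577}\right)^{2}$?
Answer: $\frac{1013476583177179081}{359749843472250000} \approx 2.8172$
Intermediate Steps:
$\left(\frac{\frac{372}{\left(-2 - 7\right)^{2}} - \frac{467}{675}}{-1540} - \frac{967}{577}\right)^{2} = \left(\left(\frac{372}{\left(-9\right)^{2}} - \frac{467}{675}\right) \left(- \frac{1}{1540}\right) - \frac{967}{577}\right)^{2} = \left(\left(\frac{372}{81} - \frac{467}{675}\right) \left(- \frac{1}{1540}\right) - \frac{967}{577}\right)^{2} = \left(\left(372 \cdot \frac{1}{81} - \frac{467}{675}\right) \left(- \frac{1}{1540}\right) - \frac{967}{577}\right)^{2} = \left(\left(\frac{124}{27} - \frac{467}{675}\right) \left(- \frac{1}{1540}\right) - \frac{967}{577}\right)^{2} = \left(\frac{2633}{675} \left(- \frac{1}{1540}\right) - \frac{967}{577}\right)^{2} = \left(- \frac{2633}{1039500} - \frac{967}{577}\right)^{2} = \left(- \frac{1006715741}{599791500}\right)^{2} = \frac{1013476583177179081}{359749843472250000}$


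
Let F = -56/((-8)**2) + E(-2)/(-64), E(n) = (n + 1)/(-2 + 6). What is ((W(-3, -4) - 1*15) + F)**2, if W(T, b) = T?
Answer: 23338561/65536 ≈ 356.12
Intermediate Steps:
E(n) = 1/4 + n/4 (E(n) = (1 + n)/4 = (1 + n)*(1/4) = 1/4 + n/4)
F = -223/256 (F = -56/((-8)**2) + (1/4 + (1/4)*(-2))/(-64) = -56/64 + (1/4 - 1/2)*(-1/64) = -56*1/64 - 1/4*(-1/64) = -7/8 + 1/256 = -223/256 ≈ -0.87109)
((W(-3, -4) - 1*15) + F)**2 = ((-3 - 1*15) - 223/256)**2 = ((-3 - 15) - 223/256)**2 = (-18 - 223/256)**2 = (-4831/256)**2 = 23338561/65536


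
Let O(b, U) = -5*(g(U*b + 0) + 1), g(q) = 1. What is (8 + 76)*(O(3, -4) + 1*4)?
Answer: -504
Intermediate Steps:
O(b, U) = -10 (O(b, U) = -5*(1 + 1) = -5*2 = -10)
(8 + 76)*(O(3, -4) + 1*4) = (8 + 76)*(-10 + 1*4) = 84*(-10 + 4) = 84*(-6) = -504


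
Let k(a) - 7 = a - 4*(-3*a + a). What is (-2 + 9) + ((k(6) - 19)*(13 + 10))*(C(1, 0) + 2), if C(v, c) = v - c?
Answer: 2905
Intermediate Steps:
k(a) = 7 + 9*a (k(a) = 7 + (a - 4*(-3*a + a)) = 7 + (a - (-8)*a) = 7 + (a + 8*a) = 7 + 9*a)
(-2 + 9) + ((k(6) - 19)*(13 + 10))*(C(1, 0) + 2) = (-2 + 9) + (((7 + 9*6) - 19)*(13 + 10))*((1 - 1*0) + 2) = 7 + (((7 + 54) - 19)*23)*((1 + 0) + 2) = 7 + ((61 - 19)*23)*(1 + 2) = 7 + (42*23)*3 = 7 + 966*3 = 7 + 2898 = 2905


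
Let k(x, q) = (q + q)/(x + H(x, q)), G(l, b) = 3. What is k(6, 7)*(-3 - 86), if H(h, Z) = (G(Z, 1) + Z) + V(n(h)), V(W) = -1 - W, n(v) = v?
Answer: -1246/9 ≈ -138.44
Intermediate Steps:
H(h, Z) = 2 + Z - h (H(h, Z) = (3 + Z) + (-1 - h) = 2 + Z - h)
k(x, q) = 2*q/(2 + q) (k(x, q) = (q + q)/(x + (2 + q - x)) = (2*q)/(2 + q) = 2*q/(2 + q))
k(6, 7)*(-3 - 86) = (2*7/(2 + 7))*(-3 - 86) = (2*7/9)*(-89) = (2*7*(1/9))*(-89) = (14/9)*(-89) = -1246/9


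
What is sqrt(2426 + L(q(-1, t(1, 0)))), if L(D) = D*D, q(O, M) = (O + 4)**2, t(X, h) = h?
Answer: sqrt(2507) ≈ 50.070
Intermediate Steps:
q(O, M) = (4 + O)**2
L(D) = D**2
sqrt(2426 + L(q(-1, t(1, 0)))) = sqrt(2426 + ((4 - 1)**2)**2) = sqrt(2426 + (3**2)**2) = sqrt(2426 + 9**2) = sqrt(2426 + 81) = sqrt(2507)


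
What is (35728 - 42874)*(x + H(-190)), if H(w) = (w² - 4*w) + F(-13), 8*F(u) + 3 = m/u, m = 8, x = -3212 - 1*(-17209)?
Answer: -18897886413/52 ≈ -3.6342e+8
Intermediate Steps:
x = 13997 (x = -3212 + 17209 = 13997)
F(u) = -3/8 + 1/u (F(u) = -3/8 + (8/u)/8 = -3/8 + 1/u)
H(w) = -47/104 + w² - 4*w (H(w) = (w² - 4*w) + (-3/8 + 1/(-13)) = (w² - 4*w) + (-3/8 - 1/13) = (w² - 4*w) - 47/104 = -47/104 + w² - 4*w)
(35728 - 42874)*(x + H(-190)) = (35728 - 42874)*(13997 + (-47/104 + (-190)² - 4*(-190))) = -7146*(13997 + (-47/104 + 36100 + 760)) = -7146*(13997 + 3833393/104) = -7146*5289081/104 = -18897886413/52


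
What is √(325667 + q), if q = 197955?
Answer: √523622 ≈ 723.62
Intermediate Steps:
√(325667 + q) = √(325667 + 197955) = √523622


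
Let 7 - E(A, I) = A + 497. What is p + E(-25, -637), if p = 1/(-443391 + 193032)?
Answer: -116416936/250359 ≈ -465.00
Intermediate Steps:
E(A, I) = -490 - A (E(A, I) = 7 - (A + 497) = 7 - (497 + A) = 7 + (-497 - A) = -490 - A)
p = -1/250359 (p = 1/(-250359) = -1/250359 ≈ -3.9943e-6)
p + E(-25, -637) = -1/250359 + (-490 - 1*(-25)) = -1/250359 + (-490 + 25) = -1/250359 - 465 = -116416936/250359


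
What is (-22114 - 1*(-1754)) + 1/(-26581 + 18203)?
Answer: -170576081/8378 ≈ -20360.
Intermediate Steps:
(-22114 - 1*(-1754)) + 1/(-26581 + 18203) = (-22114 + 1754) + 1/(-8378) = -20360 - 1/8378 = -170576081/8378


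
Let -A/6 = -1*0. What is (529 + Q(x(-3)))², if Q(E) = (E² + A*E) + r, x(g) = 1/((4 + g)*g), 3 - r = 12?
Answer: 21911761/81 ≈ 2.7052e+5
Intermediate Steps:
r = -9 (r = 3 - 1*12 = 3 - 12 = -9)
A = 0 (A = -(-6)*0 = -6*0 = 0)
x(g) = 1/(g*(4 + g))
Q(E) = -9 + E² (Q(E) = (E² + 0*E) - 9 = (E² + 0) - 9 = E² - 9 = -9 + E²)
(529 + Q(x(-3)))² = (529 + (-9 + (1/((-3)*(4 - 3)))²))² = (529 + (-9 + (-⅓/1)²))² = (529 + (-9 + (-⅓*1)²))² = (529 + (-9 + (-⅓)²))² = (529 + (-9 + ⅑))² = (529 - 80/9)² = (4681/9)² = 21911761/81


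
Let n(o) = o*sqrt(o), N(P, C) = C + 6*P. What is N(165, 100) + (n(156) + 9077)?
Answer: 10167 + 312*sqrt(39) ≈ 12115.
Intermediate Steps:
n(o) = o**(3/2)
N(165, 100) + (n(156) + 9077) = (100 + 6*165) + (156**(3/2) + 9077) = (100 + 990) + (312*sqrt(39) + 9077) = 1090 + (9077 + 312*sqrt(39)) = 10167 + 312*sqrt(39)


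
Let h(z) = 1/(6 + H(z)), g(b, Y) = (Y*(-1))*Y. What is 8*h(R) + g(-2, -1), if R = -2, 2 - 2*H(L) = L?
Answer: 0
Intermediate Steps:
H(L) = 1 - L/2
g(b, Y) = -Y² (g(b, Y) = (-Y)*Y = -Y²)
h(z) = 1/(7 - z/2) (h(z) = 1/(6 + (1 - z/2)) = 1/(7 - z/2))
8*h(R) + g(-2, -1) = 8*(-2/(-14 - 2)) - 1*(-1)² = 8*(-2/(-16)) - 1*1 = 8*(-2*(-1/16)) - 1 = 8*(⅛) - 1 = 1 - 1 = 0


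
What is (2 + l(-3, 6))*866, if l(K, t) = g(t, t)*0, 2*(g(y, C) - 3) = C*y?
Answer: 1732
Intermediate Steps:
g(y, C) = 3 + C*y/2 (g(y, C) = 3 + (C*y)/2 = 3 + C*y/2)
l(K, t) = 0 (l(K, t) = (3 + t*t/2)*0 = (3 + t²/2)*0 = 0)
(2 + l(-3, 6))*866 = (2 + 0)*866 = 2*866 = 1732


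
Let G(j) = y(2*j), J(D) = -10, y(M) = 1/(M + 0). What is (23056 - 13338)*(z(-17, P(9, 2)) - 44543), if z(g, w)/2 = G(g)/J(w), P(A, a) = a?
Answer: -36793849431/85 ≈ -4.3287e+8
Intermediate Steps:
y(M) = 1/M
G(j) = 1/(2*j)
z(g, w) = -1/(10*g) (z(g, w) = 2*((1/(2*g))/(-10)) = 2*((1/(2*g))*(-1/10)) = 2*(-1/(20*g)) = -1/(10*g))
(23056 - 13338)*(z(-17, P(9, 2)) - 44543) = (23056 - 13338)*(-1/10/(-17) - 44543) = 9718*(-1/10*(-1/17) - 44543) = 9718*(1/170 - 44543) = 9718*(-7572309/170) = -36793849431/85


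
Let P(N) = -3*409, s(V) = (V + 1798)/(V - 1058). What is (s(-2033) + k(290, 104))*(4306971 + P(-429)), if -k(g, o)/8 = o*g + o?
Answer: -3222280840645008/3091 ≈ -1.0425e+12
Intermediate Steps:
s(V) = (1798 + V)/(-1058 + V)
P(N) = -1227
k(g, o) = -8*o - 8*g*o (k(g, o) = -8*(o*g + o) = -8*(g*o + o) = -8*(o + g*o) = -8*o - 8*g*o)
(s(-2033) + k(290, 104))*(4306971 + P(-429)) = ((1798 - 2033)/(-1058 - 2033) - 8*104*(1 + 290))*(4306971 - 1227) = (-235/(-3091) - 8*104*291)*4305744 = (-1/3091*(-235) - 242112)*4305744 = (235/3091 - 242112)*4305744 = -748367957/3091*4305744 = -3222280840645008/3091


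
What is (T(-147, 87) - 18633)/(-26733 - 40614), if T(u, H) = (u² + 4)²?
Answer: -467103136/67347 ≈ -6935.8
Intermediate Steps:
T(u, H) = (4 + u²)²
(T(-147, 87) - 18633)/(-26733 - 40614) = ((4 + (-147)²)² - 18633)/(-26733 - 40614) = ((4 + 21609)² - 18633)/(-67347) = (21613² - 18633)*(-1/67347) = (467121769 - 18633)*(-1/67347) = 467103136*(-1/67347) = -467103136/67347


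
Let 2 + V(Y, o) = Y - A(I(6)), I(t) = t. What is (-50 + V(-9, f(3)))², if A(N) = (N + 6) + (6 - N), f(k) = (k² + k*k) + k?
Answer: 5329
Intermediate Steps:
f(k) = k + 2*k² (f(k) = (k² + k²) + k = 2*k² + k = k + 2*k²)
A(N) = 12 (A(N) = (6 + N) + (6 - N) = 12)
V(Y, o) = -14 + Y (V(Y, o) = -2 + (Y - 1*12) = -2 + (Y - 12) = -2 + (-12 + Y) = -14 + Y)
(-50 + V(-9, f(3)))² = (-50 + (-14 - 9))² = (-50 - 23)² = (-73)² = 5329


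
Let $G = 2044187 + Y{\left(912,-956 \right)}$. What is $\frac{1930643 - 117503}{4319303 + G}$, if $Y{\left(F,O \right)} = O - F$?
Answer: $\frac{906570}{3180811} \approx 0.28501$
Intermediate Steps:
$G = 2042319$ ($G = 2044187 - 1868 = 2042319$)
$\frac{1930643 - 117503}{4319303 + G} = \frac{1930643 - 117503}{4319303 + 2042319} = \frac{1813140}{6361622} = 1813140 \cdot \frac{1}{6361622} = \frac{906570}{3180811}$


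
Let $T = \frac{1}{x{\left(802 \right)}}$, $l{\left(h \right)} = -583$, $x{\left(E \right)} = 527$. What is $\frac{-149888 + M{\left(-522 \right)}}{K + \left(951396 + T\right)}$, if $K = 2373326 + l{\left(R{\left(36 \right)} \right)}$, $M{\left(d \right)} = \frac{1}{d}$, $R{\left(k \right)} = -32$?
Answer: $- \frac{41233289999}{914450694588} \approx -0.045091$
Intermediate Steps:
$T = \frac{1}{527} \approx 0.0018975$
$K = 2372743$ ($K = 2373326 - 583 = 2372743$)
$\frac{-149888 + M{\left(-522 \right)}}{K + \left(951396 + T\right)} = \frac{-149888 + \frac{1}{-522}}{2372743 + \left(951396 + \frac{1}{527}\right)} = \frac{-149888 - \frac{1}{522}}{2372743 + \frac{501385693}{527}} = - \frac{78241537}{522 \cdot \frac{1751821254}{527}} = \left(- \frac{78241537}{522}\right) \frac{527}{1751821254} = - \frac{41233289999}{914450694588}$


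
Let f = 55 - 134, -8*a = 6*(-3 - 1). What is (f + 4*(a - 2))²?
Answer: 5625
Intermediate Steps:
a = 3 (a = -3*(-3 - 1)/4 = -3*(-4)/4 = -⅛*(-24) = 3)
f = -79
(f + 4*(a - 2))² = (-79 + 4*(3 - 2))² = (-79 + 4*1)² = (-79 + 4)² = (-75)² = 5625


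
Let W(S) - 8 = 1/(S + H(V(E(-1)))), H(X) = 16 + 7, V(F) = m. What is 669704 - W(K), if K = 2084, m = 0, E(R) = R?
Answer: 1411049471/2107 ≈ 6.6970e+5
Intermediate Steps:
V(F) = 0
H(X) = 23
W(S) = 8 + 1/(23 + S) (W(S) = 8 + 1/(S + 23) = 8 + 1/(23 + S))
669704 - W(K) = 669704 - (185 + 8*2084)/(23 + 2084) = 669704 - (185 + 16672)/2107 = 669704 - 16857/2107 = 1411049471/2107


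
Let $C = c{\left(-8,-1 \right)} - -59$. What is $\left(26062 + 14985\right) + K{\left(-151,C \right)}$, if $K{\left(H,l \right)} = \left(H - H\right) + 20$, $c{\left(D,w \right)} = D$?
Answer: $41067$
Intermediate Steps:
$C = 51$ ($C = -8 - -59 = -8 + 59 = 51$)
$K{\left(H,l \right)} = 20$ ($K{\left(H,l \right)} = 0 + 20 = 20$)
$\left(26062 + 14985\right) + K{\left(-151,C \right)} = \left(26062 + 14985\right) + 20 = 41047 + 20 = 41067$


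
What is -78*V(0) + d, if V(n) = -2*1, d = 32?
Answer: 188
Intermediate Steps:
V(n) = -2
-78*V(0) + d = -78*(-2) + 32 = 156 + 32 = 188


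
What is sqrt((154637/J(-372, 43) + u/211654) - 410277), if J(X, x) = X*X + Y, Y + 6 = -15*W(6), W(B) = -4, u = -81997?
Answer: I*sqrt(2446118548259767639234861)/2441746371 ≈ 640.53*I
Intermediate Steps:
Y = 54 (Y = -6 - 15*(-4) = -6 + 60 = 54)
J(X, x) = 54 + X**2 (J(X, x) = X*X + 54 = X**2 + 54 = 54 + X**2)
sqrt((154637/J(-372, 43) + u/211654) - 410277) = sqrt((154637/(54 + (-372)**2) - 81997/211654) - 410277) = sqrt((154637/(54 + 138384) - 81997*1/211654) - 410277) = sqrt((154637/138438 - 81997/211654) - 410277) = sqrt(5344509728/7325239113 - 410277) = sqrt(-3005371783054573/7325239113) = I*sqrt(2446118548259767639234861)/2441746371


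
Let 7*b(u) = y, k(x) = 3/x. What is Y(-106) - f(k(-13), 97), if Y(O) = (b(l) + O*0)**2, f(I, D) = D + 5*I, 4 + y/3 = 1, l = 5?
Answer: -60001/637 ≈ -94.193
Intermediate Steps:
y = -9 (y = -12 + 3*1 = -12 + 3 = -9)
b(u) = -9/7 (b(u) = (1/7)*(-9) = -9/7)
Y(O) = 81/49 (Y(O) = (-9/7 + O*0)**2 = (-9/7 + 0)**2 = (-9/7)**2 = 81/49)
Y(-106) - f(k(-13), 97) = 81/49 - (97 + 5*(3/(-13))) = 81/49 - (97 + 5*(3*(-1/13))) = 81/49 - (97 + 5*(-3/13)) = 81/49 - (97 - 15/13) = 81/49 - 1*1246/13 = 81/49 - 1246/13 = -60001/637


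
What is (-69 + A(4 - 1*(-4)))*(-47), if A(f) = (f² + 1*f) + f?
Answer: -517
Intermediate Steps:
A(f) = f² + 2*f (A(f) = (f² + f) + f = (f + f²) + f = f² + 2*f)
(-69 + A(4 - 1*(-4)))*(-47) = (-69 + (4 - 1*(-4))*(2 + (4 - 1*(-4))))*(-47) = (-69 + (4 + 4)*(2 + (4 + 4)))*(-47) = (-69 + 8*(2 + 8))*(-47) = (-69 + 8*10)*(-47) = (-69 + 80)*(-47) = 11*(-47) = -517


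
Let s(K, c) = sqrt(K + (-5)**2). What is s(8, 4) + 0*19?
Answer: sqrt(33) ≈ 5.7446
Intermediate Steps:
s(K, c) = sqrt(25 + K) (s(K, c) = sqrt(K + 25) = sqrt(25 + K))
s(8, 4) + 0*19 = sqrt(25 + 8) + 0*19 = sqrt(33) + 0 = sqrt(33)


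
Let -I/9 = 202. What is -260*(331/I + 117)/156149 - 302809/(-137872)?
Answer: 5596295229967/2795639229936 ≈ 2.0018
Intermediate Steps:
I = -1818 (I = -9*202 = -1818)
-260*(331/I + 117)/156149 - 302809/(-137872) = -260*(331/(-1818) + 117)/156149 - 302809/(-137872) = -260*(331*(-1/1818) + 117)*(1/156149) - 302809*(-1/137872) = -260*(-331/1818 + 117)*(1/156149) + 302809/137872 = -260*212375/1818*(1/156149) + 302809/137872 = -27608750/909*1/156149 + 302809/137872 = -27608750/141939441 + 302809/137872 = 5596295229967/2795639229936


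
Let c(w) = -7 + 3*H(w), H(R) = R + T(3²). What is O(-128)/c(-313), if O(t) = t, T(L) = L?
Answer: 128/919 ≈ 0.13928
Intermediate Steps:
H(R) = 9 + R (H(R) = R + 3² = R + 9 = 9 + R)
c(w) = 20 + 3*w (c(w) = -7 + 3*(9 + w) = -7 + (27 + 3*w) = 20 + 3*w)
O(-128)/c(-313) = -128/(20 + 3*(-313)) = -128/(20 - 939) = -128/(-919) = -128*(-1/919) = 128/919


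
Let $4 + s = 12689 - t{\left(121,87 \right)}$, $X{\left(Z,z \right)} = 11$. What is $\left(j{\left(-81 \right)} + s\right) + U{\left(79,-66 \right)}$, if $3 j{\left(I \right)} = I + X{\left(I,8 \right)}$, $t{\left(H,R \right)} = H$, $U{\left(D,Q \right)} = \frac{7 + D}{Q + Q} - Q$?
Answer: $\frac{831997}{66} \approx 12606.0$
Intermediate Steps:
$U{\left(D,Q \right)} = - Q + \frac{7 + D}{2 Q}$ ($U{\left(D,Q \right)} = \frac{7 + D}{2 Q} - Q = - Q + \frac{7 + D}{2 Q}$)
$j{\left(I \right)} = \frac{11}{3} + \frac{I}{3}$ ($j{\left(I \right)} = \frac{I + 11}{3} = \frac{11 + I}{3} = \frac{11}{3} + \frac{I}{3}$)
$s = 12564$ ($s = -4 + \left(12689 - 121\right) = -4 + 12568 = 12564$)
$\left(j{\left(-81 \right)} + s\right) + U{\left(79,-66 \right)} = \left(\left(\frac{11}{3} + \frac{1}{3} \left(-81\right)\right) + 12564\right) + \frac{7 + 79 - 2 \left(-66\right)^{2}}{2 \left(-66\right)} = \left(\left(\frac{11}{3} - 27\right) + 12564\right) + \frac{1}{2} \left(- \frac{1}{66}\right) \left(7 + 79 - 8712\right) = \left(- \frac{70}{3} + 12564\right) + \frac{1}{2} \left(- \frac{1}{66}\right) \left(7 + 79 - 8712\right) = \frac{37622}{3} + \frac{1}{2} \left(- \frac{1}{66}\right) \left(-8626\right) = \frac{37622}{3} + \frac{4313}{66} = \frac{831997}{66}$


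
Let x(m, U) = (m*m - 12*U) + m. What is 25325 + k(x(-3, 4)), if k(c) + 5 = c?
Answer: 25278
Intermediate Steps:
x(m, U) = m + m² - 12*U (x(m, U) = (m² - 12*U) + m = m + m² - 12*U)
k(c) = -5 + c
25325 + k(x(-3, 4)) = 25325 + (-5 + (-3 + (-3)² - 12*4)) = 25325 + (-5 + (-3 + 9 - 48)) = 25325 + (-5 - 42) = 25325 - 47 = 25278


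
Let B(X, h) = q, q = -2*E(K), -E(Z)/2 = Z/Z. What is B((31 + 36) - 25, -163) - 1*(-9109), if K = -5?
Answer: 9113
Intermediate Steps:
E(Z) = -2 (E(Z) = -2*Z/Z = -2*1 = -2)
q = 4 (q = -2*(-2) = 4)
B(X, h) = 4
B((31 + 36) - 25, -163) - 1*(-9109) = 4 - 1*(-9109) = 4 + 9109 = 9113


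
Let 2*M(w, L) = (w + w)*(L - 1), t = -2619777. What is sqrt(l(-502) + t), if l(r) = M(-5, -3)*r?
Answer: I*sqrt(2629817) ≈ 1621.7*I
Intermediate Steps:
M(w, L) = w*(-1 + L) (M(w, L) = ((w + w)*(L - 1))/2 = ((2*w)*(-1 + L))/2 = (2*w*(-1 + L))/2 = w*(-1 + L))
l(r) = 20*r (l(r) = (-5*(-1 - 3))*r = (-5*(-4))*r = 20*r)
sqrt(l(-502) + t) = sqrt(20*(-502) - 2619777) = sqrt(-10040 - 2619777) = sqrt(-2629817) = I*sqrt(2629817)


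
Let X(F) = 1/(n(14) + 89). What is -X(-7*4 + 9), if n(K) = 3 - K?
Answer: -1/78 ≈ -0.012821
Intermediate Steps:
X(F) = 1/78 (X(F) = 1/((3 - 1*14) + 89) = 1/((3 - 14) + 89) = 1/(-11 + 89) = 1/78)
-X(-7*4 + 9) = -1*1/78 = -1/78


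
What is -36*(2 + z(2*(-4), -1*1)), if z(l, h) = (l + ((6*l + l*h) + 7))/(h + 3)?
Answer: 666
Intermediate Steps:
z(l, h) = (7 + 7*l + h*l)/(3 + h) (z(l, h) = (l + ((6*l + h*l) + 7))/(3 + h) = (l + (7 + 6*l + h*l))/(3 + h) = (7 + 7*l + h*l)/(3 + h))
-36*(2 + z(2*(-4), -1*1)) = -36*(2 + (7 + 7*(2*(-4)) + (-1*1)*(2*(-4)))/(3 - 1*1)) = -36*(2 + (7 + 7*(-8) - 1*(-8))/(3 - 1)) = -36*(2 + (7 - 56 + 8)/2) = -36*(2 + (½)*(-41)) = -36*(2 - 41/2) = -36*(-37/2) = 666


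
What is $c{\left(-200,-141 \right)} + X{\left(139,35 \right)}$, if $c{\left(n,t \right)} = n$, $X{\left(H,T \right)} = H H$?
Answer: $19121$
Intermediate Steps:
$X{\left(H,T \right)} = H^{2}$
$c{\left(-200,-141 \right)} + X{\left(139,35 \right)} = -200 + 139^{2} = -200 + 19321 = 19121$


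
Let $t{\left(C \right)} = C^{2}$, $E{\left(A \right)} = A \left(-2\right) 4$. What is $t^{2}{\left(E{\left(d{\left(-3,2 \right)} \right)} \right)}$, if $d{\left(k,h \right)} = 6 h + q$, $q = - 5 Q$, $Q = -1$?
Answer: $342102016$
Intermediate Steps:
$q = 5$ ($q = \left(-5\right) \left(-1\right) = 5$)
$d{\left(k,h \right)} = 5 + 6 h$ ($d{\left(k,h \right)} = 6 h + 5 = 5 + 6 h$)
$E{\left(A \right)} = - 8 A$ ($E{\left(A \right)} = - 2 A 4 = - 8 A$)
$t^{2}{\left(E{\left(d{\left(-3,2 \right)} \right)} \right)} = \left(\left(- 8 \left(5 + 6 \cdot 2\right)\right)^{2}\right)^{2} = \left(\left(- 8 \left(5 + 12\right)\right)^{2}\right)^{2} = \left(\left(\left(-8\right) 17\right)^{2}\right)^{2} = \left(\left(-136\right)^{2}\right)^{2} = 18496^{2} = 342102016$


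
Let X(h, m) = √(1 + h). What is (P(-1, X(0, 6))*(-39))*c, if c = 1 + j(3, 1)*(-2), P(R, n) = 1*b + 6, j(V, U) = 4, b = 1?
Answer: 1911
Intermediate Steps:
P(R, n) = 7 (P(R, n) = 1*1 + 6 = 1 + 6 = 7)
c = -7 (c = 1 + 4*(-2) = 1 - 8 = -7)
(P(-1, X(0, 6))*(-39))*c = (7*(-39))*(-7) = -273*(-7) = 1911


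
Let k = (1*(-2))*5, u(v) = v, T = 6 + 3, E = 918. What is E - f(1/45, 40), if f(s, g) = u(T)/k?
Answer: 9189/10 ≈ 918.90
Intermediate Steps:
T = 9
k = -10 (k = -2*5 = -10)
f(s, g) = -9/10 (f(s, g) = 9/(-10) = 9*(-⅒) = -9/10)
E - f(1/45, 40) = 918 - 1*(-9/10) = 918 + 9/10 = 9189/10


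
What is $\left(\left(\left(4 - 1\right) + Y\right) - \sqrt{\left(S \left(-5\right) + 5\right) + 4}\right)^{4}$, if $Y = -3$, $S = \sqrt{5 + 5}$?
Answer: $331 - 90 \sqrt{10} \approx 46.395$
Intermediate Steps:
$S = \sqrt{10} \approx 3.1623$
$\left(\left(\left(4 - 1\right) + Y\right) - \sqrt{\left(S \left(-5\right) + 5\right) + 4}\right)^{4} = \left(\left(\left(4 - 1\right) - 3\right) - \sqrt{\left(\sqrt{10} \left(-5\right) + 5\right) + 4}\right)^{4} = \left(\left(3 - 3\right) - \sqrt{\left(- 5 \sqrt{10} + 5\right) + 4}\right)^{4} = \left(0 - \sqrt{\left(5 - 5 \sqrt{10}\right) + 4}\right)^{4} = \left(0 - \sqrt{9 - 5 \sqrt{10}}\right)^{4} = \left(- \sqrt{9 - 5 \sqrt{10}}\right)^{4} = \left(9 - 5 \sqrt{10}\right)^{2}$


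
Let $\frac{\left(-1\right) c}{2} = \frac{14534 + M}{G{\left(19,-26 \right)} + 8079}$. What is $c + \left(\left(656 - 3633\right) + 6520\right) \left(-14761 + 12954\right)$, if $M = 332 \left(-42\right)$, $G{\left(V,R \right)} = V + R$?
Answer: $- \frac{12919641913}{2018} \approx -6.4022 \cdot 10^{6}$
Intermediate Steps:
$G{\left(V,R \right)} = R + V$
$M = -13944$
$c = - \frac{295}{2018}$ ($c = - 2 \frac{14534 - 13944}{\left(-26 + 19\right) + 8079} = - 2 \frac{590}{-7 + 8079} = - 2 \cdot \frac{590}{8072} = - 2 \cdot 590 \cdot \frac{1}{8072} = \left(-2\right) \frac{295}{4036} = - \frac{295}{2018} \approx -0.14618$)
$c + \left(\left(656 - 3633\right) + 6520\right) \left(-14761 + 12954\right) = - \frac{295}{2018} + \left(\left(656 - 3633\right) + 6520\right) \left(-14761 + 12954\right) = - \frac{295}{2018} + \left(-2977 + 6520\right) \left(-1807\right) = - \frac{295}{2018} + 3543 \left(-1807\right) = - \frac{295}{2018} - 6402201 = - \frac{12919641913}{2018}$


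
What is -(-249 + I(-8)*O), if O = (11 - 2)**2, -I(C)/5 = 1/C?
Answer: 1587/8 ≈ 198.38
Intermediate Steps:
I(C) = -5/C
O = 81 (O = 9**2 = 81)
-(-249 + I(-8)*O) = -(-249 - 5/(-8)*81) = -(-249 - 5*(-1/8)*81) = -(-249 + (5/8)*81) = -(-249 + 405/8) = -1*(-1587/8) = 1587/8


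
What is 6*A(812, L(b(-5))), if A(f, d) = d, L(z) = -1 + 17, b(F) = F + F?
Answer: 96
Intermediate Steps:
b(F) = 2*F
L(z) = 16
6*A(812, L(b(-5))) = 6*16 = 96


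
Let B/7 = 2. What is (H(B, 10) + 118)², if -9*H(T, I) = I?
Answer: 1106704/81 ≈ 13663.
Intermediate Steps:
B = 14 (B = 7*2 = 14)
H(T, I) = -I/9
(H(B, 10) + 118)² = (-⅑*10 + 118)² = (-10/9 + 118)² = (1052/9)² = 1106704/81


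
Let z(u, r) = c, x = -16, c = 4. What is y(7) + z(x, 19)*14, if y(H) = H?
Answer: 63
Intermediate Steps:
z(u, r) = 4
y(7) + z(x, 19)*14 = 7 + 4*14 = 7 + 56 = 63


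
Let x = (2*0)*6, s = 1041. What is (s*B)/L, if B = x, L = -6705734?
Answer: 0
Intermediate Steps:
x = 0 (x = 0*6 = 0)
B = 0
(s*B)/L = (1041*0)/(-6705734) = 0*(-1/6705734) = 0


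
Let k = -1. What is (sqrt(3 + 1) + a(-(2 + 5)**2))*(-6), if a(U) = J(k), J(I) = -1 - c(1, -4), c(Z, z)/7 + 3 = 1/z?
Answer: -285/2 ≈ -142.50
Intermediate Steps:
c(Z, z) = -21 + 7/z
J(I) = 87/4 (J(I) = -1 - (-21 + 7/(-4)) = -1 - (-21 + 7*(-1/4)) = -1 - (-21 - 7/4) = -1 - 1*(-91/4) = -1 + 91/4 = 87/4)
a(U) = 87/4
(sqrt(3 + 1) + a(-(2 + 5)**2))*(-6) = (sqrt(3 + 1) + 87/4)*(-6) = (sqrt(4) + 87/4)*(-6) = (2 + 87/4)*(-6) = (95/4)*(-6) = -285/2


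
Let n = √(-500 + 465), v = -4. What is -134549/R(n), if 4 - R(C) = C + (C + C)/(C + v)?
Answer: -18029566/1621 - 5785607*I*√35/1621 ≈ -11123.0 - 21115.0*I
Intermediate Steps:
n = I*√35 (n = √(-35) = I*√35 ≈ 5.9161*I)
R(C) = 4 - C - 2*C/(-4 + C) (R(C) = 4 - (C + (C + C)/(C - 4)) = 4 - (C + (2*C)/(-4 + C)) = 4 - (C + 2*C/(-4 + C)) = 4 + (-C - 2*C/(-4 + C)) = 4 - C - 2*C/(-4 + C))
-134549/R(n) = -134549*(-4 + I*√35)/(-16 - (I*√35)² + 6*(I*√35)) = -134549*(-4 + I*√35)/(-16 - 1*(-35) + 6*I*√35) = -134549*(-4 + I*√35)/(-16 + 35 + 6*I*√35) = -134549*(-4 + I*√35)/(19 + 6*I*√35)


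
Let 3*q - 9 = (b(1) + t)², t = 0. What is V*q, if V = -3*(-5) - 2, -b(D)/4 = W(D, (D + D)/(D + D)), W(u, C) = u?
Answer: 325/3 ≈ 108.33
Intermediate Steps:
b(D) = -4*D
V = 13 (V = 15 - 2 = 13)
q = 25/3 (q = 3 + (-4*1 + 0)²/3 = 3 + (-4 + 0)²/3 = 3 + (⅓)*(-4)² = 3 + (⅓)*16 = 3 + 16/3 = 25/3 ≈ 8.3333)
V*q = 13*(25/3) = 325/3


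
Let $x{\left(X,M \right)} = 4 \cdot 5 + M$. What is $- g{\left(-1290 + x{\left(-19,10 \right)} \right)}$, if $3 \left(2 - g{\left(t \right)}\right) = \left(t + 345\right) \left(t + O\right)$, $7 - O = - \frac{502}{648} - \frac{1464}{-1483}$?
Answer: $\frac{183657405611}{480492} \approx 3.8223 \cdot 10^{5}$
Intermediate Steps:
$x{\left(X,M \right)} = 20 + M$
$O = \frac{3261341}{480492}$ ($O = 7 - \left(- \frac{502}{648} - \frac{1464}{-1483}\right) = 7 - \left(\left(-502\right) \frac{1}{648} - - \frac{1464}{1483}\right) = 7 - \left(- \frac{251}{324} + \frac{1464}{1483}\right) = 7 - \frac{102103}{480492} = \frac{3261341}{480492} \approx 6.7875$)
$g{\left(t \right)} = 2 - \frac{\left(345 + t\right) \left(\frac{3261341}{480492} + t\right)}{3}$ ($g{\left(t \right)} = 2 - \frac{\left(t + 345\right) \left(t + \frac{3261341}{480492}\right)}{3} = 2 - \frac{\left(345 + t\right) \left(\frac{3261341}{480492} + t\right)}{3}$)
$- g{\left(-1290 + x{\left(-19,10 \right)} \right)} = - (- \frac{374093231}{480492} - \frac{169031081 \left(-1290 + \left(20 + 10\right)\right)}{1441476} - \frac{\left(-1290 + \left(20 + 10\right)\right)^{2}}{3}) = - (- \frac{374093231}{480492} - \frac{169031081 \left(-1290 + 30\right)}{1441476} - \frac{\left(-1290 + 30\right)^{2}}{3}) = - (- \frac{374093231}{480492} - - \frac{5916087835}{40041} - \frac{\left(-1260\right)^{2}}{3}) = - (- \frac{374093231}{480492} + \frac{5916087835}{40041} - 529200) = \left(-1\right) \left(- \frac{183657405611}{480492}\right) = \frac{183657405611}{480492}$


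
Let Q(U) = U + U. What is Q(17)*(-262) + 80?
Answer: -8828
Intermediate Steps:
Q(U) = 2*U
Q(17)*(-262) + 80 = (2*17)*(-262) + 80 = 34*(-262) + 80 = -8908 + 80 = -8828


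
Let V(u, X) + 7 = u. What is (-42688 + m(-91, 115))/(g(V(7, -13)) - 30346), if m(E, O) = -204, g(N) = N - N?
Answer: 21446/15173 ≈ 1.4134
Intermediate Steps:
V(u, X) = -7 + u
g(N) = 0
(-42688 + m(-91, 115))/(g(V(7, -13)) - 30346) = (-42688 - 204)/(0 - 30346) = -42892/(-30346) = -42892*(-1/30346) = 21446/15173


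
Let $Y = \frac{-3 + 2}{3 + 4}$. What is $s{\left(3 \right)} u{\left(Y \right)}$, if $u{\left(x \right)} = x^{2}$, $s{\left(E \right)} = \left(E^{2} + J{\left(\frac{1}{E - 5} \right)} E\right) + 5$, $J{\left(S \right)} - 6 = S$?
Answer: $\frac{61}{98} \approx 0.62245$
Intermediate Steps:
$J{\left(S \right)} = 6 + S$
$Y = - \frac{1}{7} \approx -0.14286$
$s{\left(E \right)} = 5 + E^{2} + E \left(6 + \frac{1}{-5 + E}\right)$ ($s{\left(E \right)} = \left(E^{2} + \left(6 + \frac{1}{E - 5}\right) E\right) + 5 = \left(E^{2} + \left(6 + \frac{1}{-5 + E}\right) E\right) + 5 = \left(E^{2} + E \left(6 + \frac{1}{-5 + E}\right)\right) + 5 = 5 + E^{2} + E \left(6 + \frac{1}{-5 + E}\right)$)
$s{\left(3 \right)} u{\left(Y \right)} = \frac{-25 + 3^{2} + 3^{3} - 72}{-5 + 3} \left(- \frac{1}{7}\right)^{2} = \frac{-25 + 9 + 27 - 72}{-2} \cdot \frac{1}{49} = \left(- \frac{1}{2}\right) \left(-61\right) \frac{1}{49} = \frac{61}{2} \cdot \frac{1}{49} = \frac{61}{98}$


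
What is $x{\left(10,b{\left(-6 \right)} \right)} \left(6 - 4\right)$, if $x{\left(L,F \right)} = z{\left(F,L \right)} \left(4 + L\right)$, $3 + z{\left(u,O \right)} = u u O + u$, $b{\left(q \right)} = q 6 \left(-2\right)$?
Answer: $1453452$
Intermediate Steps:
$b{\left(q \right)} = - 12 q$ ($b{\left(q \right)} = 6 q \left(-2\right) = - 12 q$)
$z{\left(u,O \right)} = -3 + u + O u^{2}$ ($z{\left(u,O \right)} = -3 + \left(u u O + u\right) = -3 + \left(u^{2} O + u\right) = -3 + \left(O u^{2} + u\right) = -3 + \left(u + O u^{2}\right) = -3 + u + O u^{2}$)
$x{\left(L,F \right)} = \left(4 + L\right) \left(-3 + F + L F^{2}\right)$ ($x{\left(L,F \right)} = \left(-3 + F + L F^{2}\right) \left(4 + L\right) = \left(4 + L\right) \left(-3 + F + L F^{2}\right)$)
$x{\left(10,b{\left(-6 \right)} \right)} \left(6 - 4\right) = \left(4 + 10\right) \left(-3 - -72 + 10 \left(\left(-12\right) \left(-6\right)\right)^{2}\right) \left(6 - 4\right) = 14 \left(-3 + 72 + 10 \cdot 72^{2}\right) \left(6 - 4\right) = 14 \left(-3 + 72 + 10 \cdot 5184\right) 2 = 14 \left(-3 + 72 + 51840\right) 2 = 14 \cdot 51909 \cdot 2 = 726726 \cdot 2 = 1453452$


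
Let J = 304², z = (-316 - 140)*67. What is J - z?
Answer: 122968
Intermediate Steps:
z = -30552 (z = -456*67 = -30552)
J = 92416
J - z = 92416 - 1*(-30552) = 92416 + 30552 = 122968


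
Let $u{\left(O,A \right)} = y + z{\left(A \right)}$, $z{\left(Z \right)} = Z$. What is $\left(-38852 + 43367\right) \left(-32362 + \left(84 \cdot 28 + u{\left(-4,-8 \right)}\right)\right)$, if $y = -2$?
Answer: $-135540300$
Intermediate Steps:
$u{\left(O,A \right)} = -2 + A$
$\left(-38852 + 43367\right) \left(-32362 + \left(84 \cdot 28 + u{\left(-4,-8 \right)}\right)\right) = \left(-38852 + 43367\right) \left(-32362 + \left(84 \cdot 28 - 10\right)\right) = 4515 \left(-32362 + \left(2352 - 10\right)\right) = 4515 \left(-32362 + 2342\right) = 4515 \left(-30020\right) = -135540300$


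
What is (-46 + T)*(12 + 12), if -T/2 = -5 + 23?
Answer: -1968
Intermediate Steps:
T = -36 (T = -2*(-5 + 23) = -2*18 = -36)
(-46 + T)*(12 + 12) = (-46 - 36)*(12 + 12) = -82*24 = -1968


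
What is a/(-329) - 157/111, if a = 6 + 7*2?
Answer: -53873/36519 ≈ -1.4752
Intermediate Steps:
a = 20 (a = 6 + 14 = 20)
a/(-329) - 157/111 = 20/(-329) - 157/111 = 20*(-1/329) - 157*1/111 = -20/329 - 157/111 = -53873/36519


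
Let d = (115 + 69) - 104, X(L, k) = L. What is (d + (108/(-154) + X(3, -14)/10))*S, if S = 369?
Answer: 22616379/770 ≈ 29372.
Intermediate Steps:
d = 80 (d = 184 - 104 = 80)
(d + (108/(-154) + X(3, -14)/10))*S = (80 + (108/(-154) + 3/10))*369 = (80 + (108*(-1/154) + 3*(1/10)))*369 = (80 + (-54/77 + 3/10))*369 = (80 - 309/770)*369 = (61291/770)*369 = 22616379/770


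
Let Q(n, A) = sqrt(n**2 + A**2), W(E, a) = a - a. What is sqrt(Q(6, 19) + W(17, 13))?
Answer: 397**(1/4) ≈ 4.4637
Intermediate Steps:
W(E, a) = 0
Q(n, A) = sqrt(A**2 + n**2)
sqrt(Q(6, 19) + W(17, 13)) = sqrt(sqrt(19**2 + 6**2) + 0) = sqrt(sqrt(361 + 36) + 0) = sqrt(sqrt(397) + 0) = sqrt(sqrt(397)) = 397**(1/4)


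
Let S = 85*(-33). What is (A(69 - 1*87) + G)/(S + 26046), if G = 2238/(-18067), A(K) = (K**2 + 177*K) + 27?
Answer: -17074061/139965049 ≈ -0.12199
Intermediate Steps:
A(K) = 27 + K**2 + 177*K
S = -2805
G = -2238/18067 (G = 2238*(-1/18067) = -2238/18067 ≈ -0.12387)
(A(69 - 1*87) + G)/(S + 26046) = ((27 + (69 - 1*87)**2 + 177*(69 - 1*87)) - 2238/18067)/(-2805 + 26046) = ((27 + (69 - 87)**2 + 177*(69 - 87)) - 2238/18067)/23241 = ((27 + (-18)**2 + 177*(-18)) - 2238/18067)*(1/23241) = ((27 + 324 - 3186) - 2238/18067)*(1/23241) = (-2835 - 2238/18067)*(1/23241) = -51222183/18067*1/23241 = -17074061/139965049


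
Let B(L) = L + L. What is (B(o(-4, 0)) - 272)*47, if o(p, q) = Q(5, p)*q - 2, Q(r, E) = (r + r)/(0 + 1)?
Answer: -12972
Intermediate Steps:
Q(r, E) = 2*r (Q(r, E) = (2*r)/1 = (2*r)*1 = 2*r)
o(p, q) = -2 + 10*q (o(p, q) = (2*5)*q - 2 = 10*q - 2 = -2 + 10*q)
B(L) = 2*L
(B(o(-4, 0)) - 272)*47 = (2*(-2 + 10*0) - 272)*47 = (2*(-2 + 0) - 272)*47 = (2*(-2) - 272)*47 = (-4 - 272)*47 = -276*47 = -12972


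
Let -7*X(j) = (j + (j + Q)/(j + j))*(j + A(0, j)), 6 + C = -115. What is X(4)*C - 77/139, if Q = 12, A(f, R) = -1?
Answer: 302203/973 ≈ 310.59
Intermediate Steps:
C = -121 (C = -6 - 115 = -121)
X(j) = -(-1 + j)*(j + (12 + j)/(2*j))/7 (X(j) = -(j + (j + 12)/(j + j))*(j - 1)/7 = -(j + (12 + j)/((2*j)))*(-1 + j)/7 = -(j + (12 + j)*(1/(2*j)))*(-1 + j)/7 = -(j + (12 + j)/(2*j))*(-1 + j)/7 = -(-1 + j)*(j + (12 + j)/(2*j))/7)
X(4)*C - 77/139 = ((1/14)*(12 - 1*4*(11 - 1*4 + 2*4²))/4)*(-121) - 77/139 = ((1/14)*(¼)*(12 - 1*4*(11 - 4 + 2*16)))*(-121) - 77*1/139 = ((1/14)*(¼)*(12 - 1*4*(11 - 4 + 32)))*(-121) - 77/139 = ((1/14)*(¼)*(12 - 1*4*39))*(-121) - 77/139 = ((1/14)*(¼)*(12 - 156))*(-121) - 77/139 = ((1/14)*(¼)*(-144))*(-121) - 77/139 = -18/7*(-121) - 77/139 = 2178/7 - 77/139 = 302203/973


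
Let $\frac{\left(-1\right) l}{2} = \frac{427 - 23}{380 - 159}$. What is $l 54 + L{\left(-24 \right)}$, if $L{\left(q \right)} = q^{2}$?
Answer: $\frac{83664}{221} \approx 378.57$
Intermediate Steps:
$l = - \frac{808}{221}$ ($l = - 2 \frac{427 - 23}{380 - 159} = - 2 \cdot \frac{404}{221} = - 2 \cdot 404 \cdot \frac{1}{221} = \left(-2\right) \frac{404}{221} = - \frac{808}{221} \approx -3.6561$)
$l 54 + L{\left(-24 \right)} = \left(- \frac{808}{221}\right) 54 + \left(-24\right)^{2} = - \frac{43632}{221} + 576 = \frac{83664}{221}$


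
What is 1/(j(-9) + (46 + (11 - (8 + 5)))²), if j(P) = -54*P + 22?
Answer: 1/2444 ≈ 0.00040917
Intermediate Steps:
j(P) = 22 - 54*P
1/(j(-9) + (46 + (11 - (8 + 5)))²) = 1/((22 - 54*(-9)) + (46 + (11 - (8 + 5)))²) = 1/((22 + 486) + (46 + (11 - 1*13))²) = 1/(508 + (46 + (11 - 13))²) = 1/(508 + (46 - 2)²) = 1/(508 + 44²) = 1/(508 + 1936) = 1/2444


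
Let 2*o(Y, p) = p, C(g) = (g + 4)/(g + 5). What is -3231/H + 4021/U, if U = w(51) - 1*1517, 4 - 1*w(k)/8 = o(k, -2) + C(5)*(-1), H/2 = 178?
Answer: -30901999/2616244 ≈ -11.812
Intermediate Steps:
H = 356 (H = 2*178 = 356)
C(g) = (4 + g)/(5 + g)
o(Y, p) = p/2
w(k) = 236/5 (w(k) = 32 - 8*((1/2)*(-2) + ((4 + 5)/(5 + 5))*(-1)) = 32 - 8*(-1 + (9/10)*(-1)) = 32 - 8*(-1 - 9/10) = 32 - 8*(-19/10) = 32 + 76/5 = 236/5)
U = -7349/5 (U = 236/5 - 1*1517 = 236/5 - 1517 = -7349/5 ≈ -1469.8)
-3231/H + 4021/U = -3231/356 + 4021/(-7349/5) = -3231*1/356 + 4021*(-5/7349) = -3231/356 - 20105/7349 = -30901999/2616244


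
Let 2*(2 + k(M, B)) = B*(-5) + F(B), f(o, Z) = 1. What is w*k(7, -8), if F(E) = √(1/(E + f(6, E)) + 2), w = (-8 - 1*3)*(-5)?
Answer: 990 + 55*√91/14 ≈ 1027.5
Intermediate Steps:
w = 55 (w = (-8 - 3)*(-5) = -11*(-5) = 55)
F(E) = √(2 + 1/(1 + E)) (F(E) = √(1/(E + 1) + 2) = √(1/(1 + E) + 2) = √(2 + 1/(1 + E)))
k(M, B) = -2 + √((3 + 2*B)/(1 + B))/2 - 5*B/2 (k(M, B) = -2 + (B*(-5) + √((3 + 2*B)/(1 + B)))/2 = -2 + (-5*B + √((3 + 2*B)/(1 + B)))/2 = -2 + (√((3 + 2*B)/(1 + B)) - 5*B)/2 = -2 + (√((3 + 2*B)/(1 + B))/2 - 5*B/2) = -2 + √((3 + 2*B)/(1 + B))/2 - 5*B/2)
w*k(7, -8) = 55*(-2 + √((3 + 2*(-8))/(1 - 8))/2 - 5/2*(-8)) = 55*(-2 + √((3 - 16)/(-7))/2 + 20) = 55*(-2 + √(-⅐*(-13))/2 + 20) = 55*(-2 + √(13/7)/2 + 20) = 55*(-2 + (√91/7)/2 + 20) = 55*(-2 + √91/14 + 20) = 55*(18 + √91/14) = 990 + 55*√91/14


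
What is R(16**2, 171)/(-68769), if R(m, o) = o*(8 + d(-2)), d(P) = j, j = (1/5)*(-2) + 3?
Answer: -1007/38205 ≈ -0.026358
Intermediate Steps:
j = 13/5 (j = (1*(1/5))*(-2) + 3 = (1/5)*(-2) + 3 = -2/5 + 3 = 13/5 ≈ 2.6000)
d(P) = 13/5
R(m, o) = 53*o/5 (R(m, o) = o*(8 + 13/5) = o*(53/5) = 53*o/5)
R(16**2, 171)/(-68769) = ((53/5)*171)/(-68769) = (9063/5)*(-1/68769) = -1007/38205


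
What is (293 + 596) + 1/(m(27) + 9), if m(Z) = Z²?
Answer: 656083/738 ≈ 889.00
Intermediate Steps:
(293 + 596) + 1/(m(27) + 9) = (293 + 596) + 1/(27² + 9) = 889 + 1/(729 + 9) = 889 + 1/738 = 656083/738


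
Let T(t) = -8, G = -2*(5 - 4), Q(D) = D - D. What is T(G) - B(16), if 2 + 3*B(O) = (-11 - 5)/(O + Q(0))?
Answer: -7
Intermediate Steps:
Q(D) = 0
B(O) = -⅔ - 16/(3*O) (B(O) = -⅔ + ((-11 - 5)/(O + 0))/3 = -⅔ + (-16/O)/3 = -⅔ - 16/(3*O))
G = -2 (G = -2*1 = -2)
T(G) - B(16) = -8 - 2*(-8 - 1*16)/(3*16) = -8 - 2*(-8 - 16)/(3*16) = -8 - 2*(-24)/(3*16) = -8 - 1*(-1) = -8 + 1 = -7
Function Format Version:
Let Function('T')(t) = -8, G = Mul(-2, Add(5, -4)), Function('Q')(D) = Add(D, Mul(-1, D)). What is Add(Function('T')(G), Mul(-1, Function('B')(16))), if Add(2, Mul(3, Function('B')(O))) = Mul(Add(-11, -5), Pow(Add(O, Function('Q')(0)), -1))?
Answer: -7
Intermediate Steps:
Function('Q')(D) = 0
Function('B')(O) = Add(Rational(-2, 3), Mul(Rational(-16, 3), Pow(O, -1))) (Function('B')(O) = Add(Rational(-2, 3), Mul(Rational(1, 3), Mul(Add(-11, -5), Pow(Add(O, 0), -1)))) = Add(Rational(-2, 3), Mul(Rational(1, 3), Mul(-16, Pow(O, -1)))) = Add(Rational(-2, 3), Mul(Rational(-16, 3), Pow(O, -1))))
G = -2 (G = Mul(-2, 1) = -2)
Add(Function('T')(G), Mul(-1, Function('B')(16))) = Add(-8, Mul(-1, Mul(Rational(2, 3), Pow(16, -1), Add(-8, Mul(-1, 16))))) = Add(-8, Mul(-1, Mul(Rational(2, 3), Rational(1, 16), Add(-8, -16)))) = Add(-8, Mul(-1, Mul(Rational(2, 3), Rational(1, 16), -24))) = Add(-8, Mul(-1, -1)) = Add(-8, 1) = -7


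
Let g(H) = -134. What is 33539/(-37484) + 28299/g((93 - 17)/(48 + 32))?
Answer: -532626971/2511428 ≈ -212.08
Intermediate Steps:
33539/(-37484) + 28299/g((93 - 17)/(48 + 32)) = 33539/(-37484) + 28299/(-134) = 33539*(-1/37484) + 28299*(-1/134) = -33539/37484 - 28299/134 = -532626971/2511428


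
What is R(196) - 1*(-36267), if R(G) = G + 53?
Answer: 36516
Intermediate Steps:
R(G) = 53 + G
R(196) - 1*(-36267) = (53 + 196) - 1*(-36267) = 249 + 36267 = 36516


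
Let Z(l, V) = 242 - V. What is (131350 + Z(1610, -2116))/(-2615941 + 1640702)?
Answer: -133708/975239 ≈ -0.13710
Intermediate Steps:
(131350 + Z(1610, -2116))/(-2615941 + 1640702) = (131350 + (242 - 1*(-2116)))/(-2615941 + 1640702) = (131350 + (242 + 2116))/(-975239) = (131350 + 2358)*(-1/975239) = 133708*(-1/975239) = -133708/975239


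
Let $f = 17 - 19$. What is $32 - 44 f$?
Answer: $120$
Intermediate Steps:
$f = -2$ ($f = 17 - 19 = -2$)
$32 - 44 f = 32 - -88 = 32 + 88 = 120$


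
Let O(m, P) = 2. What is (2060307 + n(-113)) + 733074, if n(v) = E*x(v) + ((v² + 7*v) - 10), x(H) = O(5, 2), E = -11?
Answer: 2805327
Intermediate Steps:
x(H) = 2
n(v) = -32 + v² + 7*v (n(v) = -11*2 + ((v² + 7*v) - 10) = -22 + (-10 + v² + 7*v) = -32 + v² + 7*v)
(2060307 + n(-113)) + 733074 = (2060307 + (-32 + (-113)² + 7*(-113))) + 733074 = (2060307 + (-32 + 12769 - 791)) + 733074 = (2060307 + 11946) + 733074 = 2072253 + 733074 = 2805327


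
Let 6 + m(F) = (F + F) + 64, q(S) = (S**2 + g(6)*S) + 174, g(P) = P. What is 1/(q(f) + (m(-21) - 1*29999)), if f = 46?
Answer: -1/27417 ≈ -3.6474e-5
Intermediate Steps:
q(S) = 174 + S**2 + 6*S (q(S) = (S**2 + 6*S) + 174 = 174 + S**2 + 6*S)
m(F) = 58 + 2*F (m(F) = -6 + ((F + F) + 64) = -6 + (2*F + 64) = -6 + (64 + 2*F) = 58 + 2*F)
1/(q(f) + (m(-21) - 1*29999)) = 1/((174 + 46**2 + 6*46) + ((58 + 2*(-21)) - 1*29999)) = 1/((174 + 2116 + 276) + ((58 - 42) - 29999)) = 1/(2566 + (16 - 29999)) = 1/(2566 - 29983) = 1/(-27417) = -1/27417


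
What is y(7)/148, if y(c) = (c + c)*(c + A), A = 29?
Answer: 126/37 ≈ 3.4054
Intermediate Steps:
y(c) = 2*c*(29 + c) (y(c) = (c + c)*(c + 29) = (2*c)*(29 + c) = 2*c*(29 + c))
y(7)/148 = (2*7*(29 + 7))/148 = (2*7*36)*(1/148) = 504*(1/148) = 126/37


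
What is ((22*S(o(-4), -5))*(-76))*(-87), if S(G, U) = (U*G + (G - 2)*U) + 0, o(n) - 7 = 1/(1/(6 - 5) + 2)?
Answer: -9212720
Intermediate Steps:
o(n) = 22/3 (o(n) = 7 + 1/(1/(6 - 5) + 2) = 7 + 1/(1/1 + 2) = 7 + 1/(1 + 2) = 7 + 1/3 = 7 + ⅓ = 22/3)
S(G, U) = G*U + U*(-2 + G) (S(G, U) = (G*U + (-2 + G)*U) + 0 = (G*U + U*(-2 + G)) + 0 = G*U + U*(-2 + G))
((22*S(o(-4), -5))*(-76))*(-87) = ((22*(2*(-5)*(-1 + 22/3)))*(-76))*(-87) = ((22*(2*(-5)*(19/3)))*(-76))*(-87) = ((22*(-190/3))*(-76))*(-87) = -4180/3*(-76)*(-87) = (317680/3)*(-87) = -9212720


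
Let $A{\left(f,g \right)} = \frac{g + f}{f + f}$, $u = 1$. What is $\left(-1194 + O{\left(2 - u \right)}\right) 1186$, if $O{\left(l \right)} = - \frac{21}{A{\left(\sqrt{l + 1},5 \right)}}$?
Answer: $- \frac{32470308}{23} - \frac{249060 \sqrt{2}}{23} \approx -1.4271 \cdot 10^{6}$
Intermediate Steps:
$A{\left(f,g \right)} = \frac{f + g}{2 f}$
$O{\left(l \right)} = - \frac{42 \sqrt{1 + l}}{5 + \sqrt{1 + l}}$ ($O{\left(l \right)} = - \frac{21}{\frac{1}{2} \frac{1}{\sqrt{l + 1}} \left(\sqrt{l + 1} + 5\right)} = - \frac{21}{\frac{1}{2} \frac{1}{\sqrt{1 + l}} \left(\sqrt{1 + l} + 5\right)} = - \frac{21}{\frac{1}{2} \frac{1}{\sqrt{1 + l}} \left(5 + \sqrt{1 + l}\right)} = - 21 \frac{2 \sqrt{1 + l}}{5 + \sqrt{1 + l}} = - \frac{42 \sqrt{1 + l}}{5 + \sqrt{1 + l}}$)
$\left(-1194 + O{\left(2 - u \right)}\right) 1186 = \left(-1194 - \frac{42 \sqrt{1 + \left(2 - 1\right)}}{5 + \sqrt{1 + \left(2 - 1\right)}}\right) 1186 = \left(-1194 - \frac{42 \sqrt{1 + 1}}{5 + \sqrt{1 + 1}}\right) 1186 = \left(-1194 - \frac{42 \sqrt{2}}{5 + \sqrt{2}}\right) 1186 = -1416084 - \frac{49812 \sqrt{2}}{5 + \sqrt{2}}$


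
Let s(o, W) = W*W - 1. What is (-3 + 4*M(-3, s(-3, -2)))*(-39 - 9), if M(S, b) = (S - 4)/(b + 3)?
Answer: 368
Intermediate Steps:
s(o, W) = -1 + W**2 (s(o, W) = W**2 - 1 = -1 + W**2)
M(S, b) = (-4 + S)/(3 + b)
(-3 + 4*M(-3, s(-3, -2)))*(-39 - 9) = (-3 + 4*((-4 - 3)/(3 + (-1 + (-2)**2))))*(-39 - 9) = (-3 + 4*(-7/(3 + (-1 + 4))))*(-48) = (-3 + 4*(-7/(3 + 3)))*(-48) = (-3 + 4*(-7/6))*(-48) = (-3 - 14/3)*(-48) = -23/3*(-48) = 368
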